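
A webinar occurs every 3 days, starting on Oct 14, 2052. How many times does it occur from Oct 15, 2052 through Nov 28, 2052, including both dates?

Occurrences land 3·i days after Oct 14, 2052 for i = 0, 1, 2, …
Oct 15, 2052 is 1 day after the start; 1 ÷ 3 = 0 remainder 1; since the remainder is 1, round up to i = 1. First occurrence in the window: #2 on Oct 17, 2052 (1×3 = 3 days in).
Nov 28, 2052 is 45 days after the start; 45 ÷ 3 = 15 remainder 0. Last occurrence in the window: #16 on Nov 28, 2052.
Occurrences #2 through #16: 15 in total.

15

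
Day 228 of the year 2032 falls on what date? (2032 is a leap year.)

2032-08-15

January has 31 days (228 − 31 = 197 remain).
February has 29 days (197 − 29 = 168 remain).
March has 31 days (168 − 31 = 137 remain).
April has 30 days (137 − 30 = 107 remain).
May has 31 days (107 − 31 = 76 remain).
June has 30 days (76 − 30 = 46 remain).
July has 31 days (46 − 31 = 15 remain).
15 into August → August 15.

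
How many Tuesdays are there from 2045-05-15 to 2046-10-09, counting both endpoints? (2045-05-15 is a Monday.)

74

2045-05-15 is a Monday; the first Tuesday on or after it is 2045-05-16 (1 day later).
From 2045-05-16 to 2046-10-09: 229 + 282 = 511 days (rest of 2045, to 2046-10-09 in 2046).
511 ÷ 7 = 73 full weeks with remainder 0, so 73 more Tuesdays after the first → 74.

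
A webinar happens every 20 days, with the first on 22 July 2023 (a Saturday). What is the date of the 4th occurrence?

20 September 2023

The 4th occurrence is 3 intervals after the first: 3 × 20 = 60 days after 22 July 2023.
July has 31 days — 9 days to the end of July leaves 51.
August has 31 days (20 left).
20 days into September → 20 September 2023.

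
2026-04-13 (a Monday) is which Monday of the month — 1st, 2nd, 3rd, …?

Day 13 falls in week ⌈13/7⌉ of the month.
Days 1–7 hold the 1st Monday, 8–14 the 2nd, 15–21 the 3rd, 22–28 the 4th, 29–31 the 5th.
13 is in the range for the 2nd.

2nd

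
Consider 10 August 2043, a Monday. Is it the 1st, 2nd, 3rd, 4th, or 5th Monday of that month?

2nd

Day 10 falls in week ⌈10/7⌉ of the month.
Days 1–7 hold the 1st Monday, 8–14 the 2nd, 15–21 the 3rd, 22–28 the 4th, 29–31 the 5th.
10 is in the range for the 2nd.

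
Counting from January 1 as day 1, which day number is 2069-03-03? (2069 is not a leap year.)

Days in months before March: 31 + 28 = 59.
Plus 3 days into March → day 62.

62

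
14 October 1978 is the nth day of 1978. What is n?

287

Days in months before October: 31 + 28 + 31 + 30 + 31 + 30 + 31 + 31 + 30 = 273.
Plus 14 days into October → day 287.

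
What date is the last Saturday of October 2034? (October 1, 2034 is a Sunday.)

28 October 2034

October 2034 begins on a Sunday, so the first Saturday is October 7 (6 days later).
October 2034 has 31 days. Adding weeks: 7, 14, 21, 28 — the last one ≤ 31 is the 28th.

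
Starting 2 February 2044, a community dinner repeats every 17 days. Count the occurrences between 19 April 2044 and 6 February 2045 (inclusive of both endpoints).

17

Occurrences land 17·i days after 2 February 2044 for i = 0, 1, 2, …
19 April 2044 is 77 days after the start; 77 ÷ 17 = 4 remainder 9; since the remainder is 9, round up to i = 5. First occurrence in the window: #6 on 27 April 2044 (5×17 = 85 days in).
6 February 2045 is 370 days after the start; 370 ÷ 17 = 21 remainder 13. Last occurrence in the window: #22 on 24 January 2045.
Occurrences #6 through #22: 17 in total.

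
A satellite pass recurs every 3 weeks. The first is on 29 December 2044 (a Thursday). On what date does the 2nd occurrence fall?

19 January 2045

The 2nd occurrence is 1 interval after the first: 1 × 21 = 21 days after 29 December 2044.
December has 31 days — 2 days to the end of December leaves 19.
19 days into January → 19 January 2045.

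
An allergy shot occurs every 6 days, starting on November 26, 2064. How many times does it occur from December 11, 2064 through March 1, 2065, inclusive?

Occurrences land 6·i days after November 26, 2064 for i = 0, 1, 2, …
December 11, 2064 is 15 days after the start; 15 ÷ 6 = 2 remainder 3; since the remainder is 3, round up to i = 3. First occurrence in the window: #4 on December 14, 2064 (3×6 = 18 days in).
March 1, 2065 is 95 days after the start; 95 ÷ 6 = 15 remainder 5. Last occurrence in the window: #16 on February 24, 2065.
Occurrences #4 through #16: 13 in total.

13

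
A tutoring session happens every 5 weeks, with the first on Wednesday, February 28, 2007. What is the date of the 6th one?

The 6th occurrence is 5 intervals after the first: 5 × 35 = 175 days after February 28, 2007.
February has 28 days — 0 days to the end of February leaves 175.
March has 31 days (144 left).
April has 30 days (114 left).
May has 31 days (83 left).
June has 30 days (53 left).
July has 31 days (22 left).
22 days into August → August 22, 2007.

August 22, 2007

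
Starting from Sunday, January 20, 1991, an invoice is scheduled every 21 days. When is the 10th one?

The 10th occurrence is 9 intervals after the first: 9 × 21 = 189 days after January 20, 1991.
January has 31 days — 11 days to the end of January leaves 178.
February has 28 days (150 left).
March has 31 days (119 left).
April has 30 days (89 left).
May has 31 days (58 left).
June has 30 days (28 left).
28 days into July → July 28, 1991.

July 28, 1991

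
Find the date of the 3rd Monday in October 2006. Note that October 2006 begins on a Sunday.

October 2006 begins on a Sunday, so the first Monday is October 2 (1 day later).
The 3rd Monday is 2 weeks later: 2 + 14 = 16.

October 16, 2006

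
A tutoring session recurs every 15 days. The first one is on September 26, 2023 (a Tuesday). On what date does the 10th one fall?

The 10th occurrence is 9 intervals after the first: 9 × 15 = 135 days after September 26, 2023.
September has 30 days — 4 days to the end of September leaves 131.
October has 31 days (100 left).
November has 30 days (70 left).
December has 31 days (39 left).
January has 31 days (8 left).
8 days into February → February 8, 2024.

February 8, 2024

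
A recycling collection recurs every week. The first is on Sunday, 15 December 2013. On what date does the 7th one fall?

The 7th occurrence is 6 intervals after the first: 6 × 7 = 42 days after 15 December 2013.
December has 31 days — 16 days to the end of December leaves 26.
26 days into January → 26 January 2014.

26 January 2014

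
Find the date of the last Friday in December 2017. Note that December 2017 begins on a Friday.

29 December 2017

December 2017 begins on a Friday, so the first Friday is December 1.
December 2017 has 31 days. Adding weeks: 1, 8, 15, 22, 29 — the last one ≤ 31 is the 29th.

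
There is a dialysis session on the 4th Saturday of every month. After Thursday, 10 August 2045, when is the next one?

August 2045 starts on a Tuesday; its first Saturday is the 5th, so the 4th Saturday is the 26th — 26 August 2045.
26 August 2045 is after 10 August 2045, so that is the next one.

26 August 2045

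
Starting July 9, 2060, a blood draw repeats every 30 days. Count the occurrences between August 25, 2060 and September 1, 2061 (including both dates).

Occurrences land 30·i days after July 9, 2060 for i = 0, 1, 2, …
August 25, 2060 is 47 days after the start; 47 ÷ 30 = 1 remainder 17; since the remainder is 17, round up to i = 2. First occurrence in the window: #3 on September 7, 2060 (2×30 = 60 days in).
September 1, 2061 is 419 days after the start; 419 ÷ 30 = 13 remainder 29. Last occurrence in the window: #14 on August 3, 2061.
Occurrences #3 through #14: 12 in total.

12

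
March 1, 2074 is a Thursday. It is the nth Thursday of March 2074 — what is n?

1st

Day 1 falls in week ⌈1/7⌉ of the month.
Days 1–7 hold the 1st Thursday, 8–14 the 2nd, 15–21 the 3rd, 22–28 the 4th, 29–31 the 5th.
1 is in the range for the 1st.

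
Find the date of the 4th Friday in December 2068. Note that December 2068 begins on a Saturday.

2068-12-28

December 2068 begins on a Saturday, so the first Friday is December 7 (6 days later).
The 4th Friday is 3 weeks later: 7 + 21 = 28.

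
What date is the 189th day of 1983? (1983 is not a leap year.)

Jul 8, 1983

Jan has 31 days (189 − 31 = 158 remain).
Feb has 28 days (158 − 28 = 130 remain).
Mar has 31 days (130 − 31 = 99 remain).
Apr has 30 days (99 − 30 = 69 remain).
May has 31 days (69 − 31 = 38 remain).
Jun has 30 days (38 − 30 = 8 remain).
8 into Jul → Jul 8.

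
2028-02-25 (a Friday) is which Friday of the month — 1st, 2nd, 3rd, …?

4th

Day 25 falls in week ⌈25/7⌉ of the month.
Days 1–7 hold the 1st Friday, 8–14 the 2nd, 15–21 the 3rd, 22–28 the 4th, 29–31 the 5th.
25 is in the range for the 4th.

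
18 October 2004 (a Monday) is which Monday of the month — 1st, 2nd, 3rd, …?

3rd

Day 18 falls in week ⌈18/7⌉ of the month.
Days 1–7 hold the 1st Monday, 8–14 the 2nd, 15–21 the 3rd, 22–28 the 4th, 29–31 the 5th.
18 is in the range for the 3rd.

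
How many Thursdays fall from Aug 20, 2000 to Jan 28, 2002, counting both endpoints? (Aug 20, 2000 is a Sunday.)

75

Aug 20, 2000 is a Sunday; the first Thursday on or after it is Aug 24, 2000 (4 days later).
From Aug 24, 2000 to Jan 28, 2002: 129 + 365 + 28 = 522 days (rest of 2000, 2001, to Jan 28, 2002 in 2002).
522 ÷ 7 = 74 full weeks with remainder 4, so 74 more Thursdays after the first → 75.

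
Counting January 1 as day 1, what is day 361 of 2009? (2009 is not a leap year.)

January has 31 days (361 − 31 = 330 remain).
February has 28 days (330 − 28 = 302 remain).
March has 31 days (302 − 31 = 271 remain).
April has 30 days (271 − 30 = 241 remain).
May has 31 days (241 − 31 = 210 remain).
June has 30 days (210 − 30 = 180 remain).
July has 31 days (180 − 31 = 149 remain).
August has 31 days (149 − 31 = 118 remain).
September has 30 days (118 − 30 = 88 remain).
October has 31 days (88 − 31 = 57 remain).
November has 30 days (57 − 30 = 27 remain).
27 into December → December 27.

2009-12-27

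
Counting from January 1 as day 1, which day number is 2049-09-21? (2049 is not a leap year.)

Days in months before September: 31 + 28 + 31 + 30 + 31 + 30 + 31 + 31 = 243.
Plus 21 days into September → day 264.

264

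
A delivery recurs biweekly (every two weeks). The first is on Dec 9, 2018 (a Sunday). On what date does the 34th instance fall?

The 34th occurrence is 33 intervals after the first: 33 × 14 = 462 days after Dec 9, 2018.
Dec has 31 days — 22 days to the end of Dec leaves 440.
2019 has 365 days (75 left).
Jan has 31 days (44 left).
Feb has 29 days (15 left).
15 days into Mar → Mar 15, 2020.

Mar 15, 2020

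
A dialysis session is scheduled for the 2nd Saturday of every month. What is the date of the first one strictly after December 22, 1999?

December 1999 starts on a Wednesday; its first Saturday is the 4th, so the 2nd Saturday is the 11th — December 11, 1999.
That is not after December 22, 1999, so look at January 2000.
January 2000 starts on a Saturday; its first Saturday is the 1st, so the 2nd Saturday is the 8th — January 8, 2000.

January 8, 2000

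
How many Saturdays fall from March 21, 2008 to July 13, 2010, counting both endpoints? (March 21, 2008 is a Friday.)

March 21, 2008 is a Friday; the first Saturday on or after it is March 22, 2008 (1 day later).
From March 22, 2008 to July 13, 2010: 284 + 365 + 194 = 843 days (rest of 2008, 2009, to July 13, 2010 in 2010).
843 ÷ 7 = 120 full weeks with remainder 3, so 120 more Saturdays after the first → 121.

121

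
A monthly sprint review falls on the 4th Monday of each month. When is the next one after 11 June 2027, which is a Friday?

June 2027 starts on a Tuesday; its first Monday is the 7th, so the 4th Monday is the 28th — 28 June 2027.
28 June 2027 is after 11 June 2027, so that is the next one.

28 June 2027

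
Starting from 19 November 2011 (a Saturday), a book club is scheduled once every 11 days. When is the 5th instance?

2 January 2012

The 5th occurrence is 4 intervals after the first: 4 × 11 = 44 days after 19 November 2011.
November has 30 days — 11 days to the end of November leaves 33.
December has 31 days (2 left).
2 days into January → 2 January 2012.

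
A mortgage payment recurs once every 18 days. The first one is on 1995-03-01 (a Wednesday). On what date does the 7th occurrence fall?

1995-06-17

The 7th occurrence is 6 intervals after the first: 6 × 18 = 108 days after 1995-03-01.
March has 31 days — 30 days to the end of March leaves 78.
April has 30 days (48 left).
May has 31 days (17 left).
17 days into June → 1995-06-17.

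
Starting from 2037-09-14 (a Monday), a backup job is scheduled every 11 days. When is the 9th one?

2037-12-11

The 9th occurrence is 8 intervals after the first: 8 × 11 = 88 days after 2037-09-14.
September has 30 days — 16 days to the end of September leaves 72.
October has 31 days (41 left).
November has 30 days (11 left).
11 days into December → 2037-12-11.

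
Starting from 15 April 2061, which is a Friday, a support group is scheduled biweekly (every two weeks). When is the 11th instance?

The 11th occurrence is 10 intervals after the first: 10 × 14 = 140 days after 15 April 2061.
April has 30 days — 15 days to the end of April leaves 125.
May has 31 days (94 left).
June has 30 days (64 left).
July has 31 days (33 left).
August has 31 days (2 left).
2 days into September → 2 September 2061.

2 September 2061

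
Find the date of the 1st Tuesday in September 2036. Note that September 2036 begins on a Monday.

September 2036 begins on a Monday, so the first Tuesday is September 2 (1 day later).

2 September 2036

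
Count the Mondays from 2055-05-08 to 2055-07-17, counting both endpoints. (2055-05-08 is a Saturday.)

2055-05-08 is a Saturday; the first Monday on or after it is 2055-05-10 (2 days later).
From 2055-05-10 to 2055-07-17: 21 + 30 + 17 = 68 days (rest of May, June, July).
68 ÷ 7 = 9 full weeks with remainder 5, so 9 more Mondays after the first → 10.

10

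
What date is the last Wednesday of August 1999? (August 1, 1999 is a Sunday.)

August 25, 1999

August 1999 begins on a Sunday, so the first Wednesday is August 4 (3 days later).
August 1999 has 31 days. Adding weeks: 4, 11, 18, 25 — the last one ≤ 31 is the 25th.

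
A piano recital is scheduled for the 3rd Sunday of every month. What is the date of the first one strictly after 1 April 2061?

17 April 2061

April 2061 starts on a Friday; its first Sunday is the 3rd, so the 3rd Sunday is the 17th — 17 April 2061.
17 April 2061 is after 1 April 2061, so that is the next one.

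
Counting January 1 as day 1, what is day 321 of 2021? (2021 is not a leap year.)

2021-11-17

January has 31 days (321 − 31 = 290 remain).
February has 28 days (290 − 28 = 262 remain).
March has 31 days (262 − 31 = 231 remain).
April has 30 days (231 − 30 = 201 remain).
May has 31 days (201 − 31 = 170 remain).
June has 30 days (170 − 30 = 140 remain).
July has 31 days (140 − 31 = 109 remain).
August has 31 days (109 − 31 = 78 remain).
September has 30 days (78 − 30 = 48 remain).
October has 31 days (48 − 31 = 17 remain).
17 into November → November 17.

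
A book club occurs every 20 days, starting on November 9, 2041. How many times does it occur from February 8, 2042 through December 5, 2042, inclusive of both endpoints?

Occurrences land 20·i days after November 9, 2041 for i = 0, 1, 2, …
February 8, 2042 is 91 days after the start; 91 ÷ 20 = 4 remainder 11; since the remainder is 11, round up to i = 5. First occurrence in the window: #6 on February 17, 2042 (5×20 = 100 days in).
December 5, 2042 is 391 days after the start; 391 ÷ 20 = 19 remainder 11. Last occurrence in the window: #20 on November 24, 2042.
Occurrences #6 through #20: 15 in total.

15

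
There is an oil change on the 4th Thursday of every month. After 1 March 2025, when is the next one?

March 2025 starts on a Saturday; its first Thursday is the 6th, so the 4th Thursday is the 27th — 27 March 2025.
27 March 2025 is after 1 March 2025, so that is the next one.

27 March 2025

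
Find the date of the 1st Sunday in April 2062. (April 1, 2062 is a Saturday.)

2 April 2062

April 2062 begins on a Saturday, so the first Sunday is April 2 (1 day later).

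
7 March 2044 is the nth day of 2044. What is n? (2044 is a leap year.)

67

Days in months before March: 31 + 29 = 60.
Plus 7 days into March → day 67.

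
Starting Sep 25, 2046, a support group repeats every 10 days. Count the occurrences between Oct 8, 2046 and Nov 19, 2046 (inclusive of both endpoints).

Occurrences land 10·i days after Sep 25, 2046 for i = 0, 1, 2, …
Oct 8, 2046 is 13 days after the start; 13 ÷ 10 = 1 remainder 3; since the remainder is 3, round up to i = 2. First occurrence in the window: #3 on Oct 15, 2046 (2×10 = 20 days in).
Nov 19, 2046 is 55 days after the start; 55 ÷ 10 = 5 remainder 5. Last occurrence in the window: #6 on Nov 14, 2046.
Occurrences #3 through #6: 4 in total.

4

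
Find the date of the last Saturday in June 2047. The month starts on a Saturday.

June 29, 2047

June 2047 begins on a Saturday, so the first Saturday is June 1.
June 2047 has 30 days. Adding weeks: 1, 8, 15, 22, 29 — the last one ≤ 30 is the 29th.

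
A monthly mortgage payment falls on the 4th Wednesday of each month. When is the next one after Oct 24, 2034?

Oct 2034 starts on a Sunday; its first Wednesday is the 4th, so the 4th Wednesday is the 25th — Oct 25, 2034.
Oct 25, 2034 is after Oct 24, 2034, so that is the next one.

Oct 25, 2034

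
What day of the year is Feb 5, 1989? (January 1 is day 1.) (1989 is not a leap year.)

Days in months before Feb: 31 = 31.
Plus 5 days into Feb → day 36.

36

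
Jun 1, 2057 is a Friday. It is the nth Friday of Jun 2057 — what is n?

Day 1 falls in week ⌈1/7⌉ of the month.
Days 1–7 hold the 1st Friday, 8–14 the 2nd, 15–21 the 3rd, 22–28 the 4th, 29–31 the 5th.
1 is in the range for the 1st.

1st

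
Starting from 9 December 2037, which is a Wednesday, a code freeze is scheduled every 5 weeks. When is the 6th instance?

2 June 2038

The 6th occurrence is 5 intervals after the first: 5 × 35 = 175 days after 9 December 2037.
December has 31 days — 22 days to the end of December leaves 153.
January has 31 days (122 left).
February has 28 days (94 left).
March has 31 days (63 left).
April has 30 days (33 left).
May has 31 days (2 left).
2 days into June → 2 June 2038.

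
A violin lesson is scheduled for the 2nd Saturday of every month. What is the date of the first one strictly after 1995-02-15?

February 1995 starts on a Wednesday; its first Saturday is the 4th, so the 2nd Saturday is the 11th — 1995-02-11.
That is not after 1995-02-15, so look at March 1995.
March 1995 starts on a Wednesday; its first Saturday is the 4th, so the 2nd Saturday is the 11th — 1995-03-11.

1995-03-11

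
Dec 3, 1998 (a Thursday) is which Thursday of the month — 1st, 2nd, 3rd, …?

1st

Day 3 falls in week ⌈3/7⌉ of the month.
Days 1–7 hold the 1st Thursday, 8–14 the 2nd, 15–21 the 3rd, 22–28 the 4th, 29–31 the 5th.
3 is in the range for the 1st.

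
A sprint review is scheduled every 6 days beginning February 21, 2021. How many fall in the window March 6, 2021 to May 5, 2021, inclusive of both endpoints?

Occurrences land 6·i days after February 21, 2021 for i = 0, 1, 2, …
March 6, 2021 is 13 days after the start; 13 ÷ 6 = 2 remainder 1; since the remainder is 1, round up to i = 3. First occurrence in the window: #4 on March 11, 2021 (3×6 = 18 days in).
May 5, 2021 is 73 days after the start; 73 ÷ 6 = 12 remainder 1. Last occurrence in the window: #13 on May 4, 2021.
Occurrences #4 through #13: 10 in total.

10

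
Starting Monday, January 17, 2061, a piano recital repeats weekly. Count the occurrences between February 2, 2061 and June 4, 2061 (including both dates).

17

Occurrences land 7·i days after January 17, 2061 for i = 0, 1, 2, …
February 2, 2061 is 16 days after the start; 16 ÷ 7 = 2 remainder 2; since the remainder is 2, round up to i = 3. First occurrence in the window: #4 on February 7, 2061 (3×7 = 21 days in).
June 4, 2061 is 138 days after the start; 138 ÷ 7 = 19 remainder 5. Last occurrence in the window: #20 on May 30, 2061.
Occurrences #4 through #20: 17 in total.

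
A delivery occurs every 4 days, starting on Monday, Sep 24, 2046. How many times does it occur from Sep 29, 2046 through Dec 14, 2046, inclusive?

Occurrences land 4·i days after Sep 24, 2046 for i = 0, 1, 2, …
Sep 29, 2046 is 5 days after the start; 5 ÷ 4 = 1 remainder 1; since the remainder is 1, round up to i = 2. First occurrence in the window: #3 on Oct 2, 2046 (2×4 = 8 days in).
Dec 14, 2046 is 81 days after the start; 81 ÷ 4 = 20 remainder 1. Last occurrence in the window: #21 on Dec 13, 2046.
Occurrences #3 through #21: 19 in total.

19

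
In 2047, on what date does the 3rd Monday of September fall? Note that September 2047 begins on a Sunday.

16 September 2047

September 2047 begins on a Sunday, so the first Monday is September 2 (1 day later).
The 3rd Monday is 2 weeks later: 2 + 14 = 16.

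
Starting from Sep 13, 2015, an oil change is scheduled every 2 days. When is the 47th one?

Dec 14, 2015

The 47th occurrence is 46 intervals after the first: 46 × 2 = 92 days after Sep 13, 2015.
Sep has 30 days — 17 days to the end of Sep leaves 75.
Oct has 31 days (44 left).
Nov has 30 days (14 left).
14 days into Dec → Dec 14, 2015.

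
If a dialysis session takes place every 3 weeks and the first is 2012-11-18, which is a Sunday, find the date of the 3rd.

2012-12-30

The 3rd occurrence is 2 intervals after the first: 2 × 21 = 42 days after 2012-11-18.
November has 30 days — 12 days to the end of November leaves 30.
30 days into December → 2012-12-30.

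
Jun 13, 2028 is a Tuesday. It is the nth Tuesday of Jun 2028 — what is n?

Day 13 falls in week ⌈13/7⌉ of the month.
Days 1–7 hold the 1st Tuesday, 8–14 the 2nd, 15–21 the 3rd, 22–28 the 4th, 29–31 the 5th.
13 is in the range for the 2nd.

2nd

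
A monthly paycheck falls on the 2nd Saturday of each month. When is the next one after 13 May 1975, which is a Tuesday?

May 1975 starts on a Thursday; its first Saturday is the 3rd, so the 2nd Saturday is the 10th — 10 May 1975.
That is not after 13 May 1975, so look at June 1975.
June 1975 starts on a Sunday; its first Saturday is the 7th, so the 2nd Saturday is the 14th — 14 June 1975.

14 June 1975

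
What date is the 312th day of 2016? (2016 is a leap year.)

January has 31 days (312 − 31 = 281 remain).
February has 29 days (281 − 29 = 252 remain).
March has 31 days (252 − 31 = 221 remain).
April has 30 days (221 − 30 = 191 remain).
May has 31 days (191 − 31 = 160 remain).
June has 30 days (160 − 30 = 130 remain).
July has 31 days (130 − 31 = 99 remain).
August has 31 days (99 − 31 = 68 remain).
September has 30 days (68 − 30 = 38 remain).
October has 31 days (38 − 31 = 7 remain).
7 into November → November 7.

2016-11-07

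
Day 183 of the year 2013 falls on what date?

January has 31 days (183 − 31 = 152 remain).
February has 28 days (152 − 28 = 124 remain).
March has 31 days (124 − 31 = 93 remain).
April has 30 days (93 − 30 = 63 remain).
May has 31 days (63 − 31 = 32 remain).
June has 30 days (32 − 30 = 2 remain).
2 into July → July 2.

2013-07-02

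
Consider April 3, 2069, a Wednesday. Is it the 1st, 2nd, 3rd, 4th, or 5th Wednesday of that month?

1st

Day 3 falls in week ⌈3/7⌉ of the month.
Days 1–7 hold the 1st Wednesday, 8–14 the 2nd, 15–21 the 3rd, 22–28 the 4th, 29–31 the 5th.
3 is in the range for the 1st.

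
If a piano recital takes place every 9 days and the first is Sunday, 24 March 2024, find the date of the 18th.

The 18th occurrence is 17 intervals after the first: 17 × 9 = 153 days after 24 March 2024.
March has 31 days — 7 days to the end of March leaves 146.
April has 30 days (116 left).
May has 31 days (85 left).
June has 30 days (55 left).
July has 31 days (24 left).
24 days into August → 24 August 2024.

24 August 2024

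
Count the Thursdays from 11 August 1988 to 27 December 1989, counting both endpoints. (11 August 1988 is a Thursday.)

72

11 August 1988 is a Thursday; the first Thursday on or after it is 11 August 1988.
From 11 August 1988 to 27 December 1989: 142 + 361 = 503 days (rest of 1988, to 27 December 1989 in 1989).
503 ÷ 7 = 71 full weeks with remainder 6, so 71 more Thursdays after the first → 72.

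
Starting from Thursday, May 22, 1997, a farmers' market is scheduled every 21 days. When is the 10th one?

The 10th occurrence is 9 intervals after the first: 9 × 21 = 189 days after May 22, 1997.
May has 31 days — 9 days to the end of May leaves 180.
Jun has 30 days (150 left).
Jul has 31 days (119 left).
Aug has 31 days (88 left).
Sep has 30 days (58 left).
Oct has 31 days (27 left).
27 days into Nov → Nov 27, 1997.

Nov 27, 1997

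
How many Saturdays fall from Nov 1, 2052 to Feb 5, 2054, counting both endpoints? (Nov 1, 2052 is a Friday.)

Nov 1, 2052 is a Friday; the first Saturday on or after it is Nov 2, 2052 (1 day later).
From Nov 2, 2052 to Feb 5, 2054: 59 + 365 + 36 = 460 days (rest of 2052, 2053, to Feb 5, 2054 in 2054).
460 ÷ 7 = 65 full weeks with remainder 5, so 65 more Saturdays after the first → 66.

66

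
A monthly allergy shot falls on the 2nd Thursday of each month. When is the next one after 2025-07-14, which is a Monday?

July 2025 starts on a Tuesday; its first Thursday is the 3rd, so the 2nd Thursday is the 10th — 2025-07-10.
That is not after 2025-07-14, so look at August 2025.
August 2025 starts on a Friday; its first Thursday is the 7th, so the 2nd Thursday is the 14th — 2025-08-14.

2025-08-14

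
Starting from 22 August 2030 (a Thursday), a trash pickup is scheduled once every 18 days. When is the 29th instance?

8 January 2032

The 29th occurrence is 28 intervals after the first: 28 × 18 = 504 days after 22 August 2030.
August has 31 days — 9 days to the end of August leaves 495.
From end of August to end of 2030 is 122 days (373 left).
2031 has 365 days (8 left).
8 days into January → 8 January 2032.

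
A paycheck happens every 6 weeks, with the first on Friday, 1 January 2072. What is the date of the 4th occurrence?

6 May 2072

The 4th occurrence is 3 intervals after the first: 3 × 42 = 126 days after 1 January 2072.
January has 31 days — 30 days to the end of January leaves 96.
February has 29 days (67 left).
March has 31 days (36 left).
April has 30 days (6 left).
6 days into May → 6 May 2072.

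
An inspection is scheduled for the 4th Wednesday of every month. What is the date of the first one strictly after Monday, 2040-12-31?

December 2040 starts on a Saturday; its first Wednesday is the 5th, so the 4th Wednesday is the 26th — 2040-12-26.
That is not after 2040-12-31, so look at January 2041.
January 2041 starts on a Tuesday; its first Wednesday is the 2nd, so the 4th Wednesday is the 23rd — 2041-01-23.

2041-01-23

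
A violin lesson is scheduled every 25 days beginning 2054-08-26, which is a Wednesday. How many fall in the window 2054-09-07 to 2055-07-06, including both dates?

Occurrences land 25·i days after 2054-08-26 for i = 0, 1, 2, …
2054-09-07 is 12 days after the start; 12 ÷ 25 = 0 remainder 12; since the remainder is 12, round up to i = 1. First occurrence in the window: #2 on 2054-09-20 (1×25 = 25 days in).
2055-07-06 is 314 days after the start; 314 ÷ 25 = 12 remainder 14. Last occurrence in the window: #13 on 2055-06-22.
Occurrences #2 through #13: 12 in total.

12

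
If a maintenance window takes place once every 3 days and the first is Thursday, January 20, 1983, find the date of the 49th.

June 13, 1983

The 49th occurrence is 48 intervals after the first: 48 × 3 = 144 days after January 20, 1983.
January has 31 days — 11 days to the end of January leaves 133.
February has 28 days (105 left).
March has 31 days (74 left).
April has 30 days (44 left).
May has 31 days (13 left).
13 days into June → June 13, 1983.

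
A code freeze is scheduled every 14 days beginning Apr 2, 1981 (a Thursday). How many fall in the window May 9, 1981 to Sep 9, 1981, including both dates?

9

Occurrences land 14·i days after Apr 2, 1981 for i = 0, 1, 2, …
May 9, 1981 is 37 days after the start; 37 ÷ 14 = 2 remainder 9; since the remainder is 9, round up to i = 3. First occurrence in the window: #4 on May 14, 1981 (3×14 = 42 days in).
Sep 9, 1981 is 160 days after the start; 160 ÷ 14 = 11 remainder 6. Last occurrence in the window: #12 on Sep 3, 1981.
Occurrences #4 through #12: 9 in total.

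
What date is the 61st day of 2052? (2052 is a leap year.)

2052-03-01

January has 31 days (61 − 31 = 30 remain).
February has 29 days (30 − 29 = 1 remain).
1 into March → March 1.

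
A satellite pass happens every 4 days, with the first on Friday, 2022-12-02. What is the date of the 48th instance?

The 48th occurrence is 47 intervals after the first: 47 × 4 = 188 days after 2022-12-02.
December has 31 days — 29 days to the end of December leaves 159.
January has 31 days (128 left).
February has 28 days (100 left).
March has 31 days (69 left).
April has 30 days (39 left).
May has 31 days (8 left).
8 days into June → 2023-06-08.

2023-06-08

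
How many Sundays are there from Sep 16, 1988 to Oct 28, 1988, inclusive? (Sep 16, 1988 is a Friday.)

Sep 16, 1988 is a Friday; the first Sunday on or after it is Sep 18, 1988 (2 days later).
From Sep 18, 1988 to Oct 28, 1988: 12 + 28 = 40 days (rest of Sep, Oct).
40 ÷ 7 = 5 full weeks with remainder 5, so 5 more Sundays after the first → 6.

6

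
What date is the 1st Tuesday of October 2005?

4 October 2005

October 2005 begins on a Saturday, so the first Tuesday is October 4 (3 days later).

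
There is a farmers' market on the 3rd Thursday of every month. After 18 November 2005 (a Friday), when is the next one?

November 2005 starts on a Tuesday; its first Thursday is the 3rd, so the 3rd Thursday is the 17th — 17 November 2005.
That is not after 18 November 2005, so look at December 2005.
December 2005 starts on a Thursday; its first Thursday is the 1st, so the 3rd Thursday is the 15th — 15 December 2005.

15 December 2005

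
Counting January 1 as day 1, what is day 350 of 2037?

16 December 2037

January has 31 days (350 − 31 = 319 remain).
February has 28 days (319 − 28 = 291 remain).
March has 31 days (291 − 31 = 260 remain).
April has 30 days (260 − 30 = 230 remain).
May has 31 days (230 − 31 = 199 remain).
June has 30 days (199 − 30 = 169 remain).
July has 31 days (169 − 31 = 138 remain).
August has 31 days (138 − 31 = 107 remain).
September has 30 days (107 − 30 = 77 remain).
October has 31 days (77 − 31 = 46 remain).
November has 30 days (46 − 30 = 16 remain).
16 into December → December 16.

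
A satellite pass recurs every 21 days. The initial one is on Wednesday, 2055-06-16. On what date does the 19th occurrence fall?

2056-06-28

The 19th occurrence is 18 intervals after the first: 18 × 21 = 378 days after 2055-06-16.
June has 30 days — 14 days to the end of June leaves 364.
July has 31 days (333 left).
August has 31 days (302 left).
September has 30 days (272 left).
October has 31 days (241 left).
November has 30 days (211 left).
December has 31 days (180 left).
January has 31 days (149 left).
February has 29 days (120 left).
March has 31 days (89 left).
April has 30 days (59 left).
May has 31 days (28 left).
28 days into June → 2056-06-28.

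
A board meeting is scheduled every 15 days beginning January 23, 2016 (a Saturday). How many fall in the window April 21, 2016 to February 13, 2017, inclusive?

Occurrences land 15·i days after January 23, 2016 for i = 0, 1, 2, …
April 21, 2016 is 89 days after the start; 89 ÷ 15 = 5 remainder 14; since the remainder is 14, round up to i = 6. First occurrence in the window: #7 on April 22, 2016 (6×15 = 90 days in).
February 13, 2017 is 387 days after the start; 387 ÷ 15 = 25 remainder 12. Last occurrence in the window: #26 on February 1, 2017.
Occurrences #7 through #26: 20 in total.

20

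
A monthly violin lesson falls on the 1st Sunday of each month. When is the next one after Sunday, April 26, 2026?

April 2026 starts on a Wednesday, so its 1st Sunday is April 5, 2026 (4 days in).
That is not after April 26, 2026, so look at May 2026.
May 2026 starts on a Friday, so its 1st Sunday is May 3, 2026 (2 days in).

May 3, 2026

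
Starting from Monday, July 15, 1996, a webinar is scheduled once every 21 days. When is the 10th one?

The 10th occurrence is 9 intervals after the first: 9 × 21 = 189 days after July 15, 1996.
July has 31 days — 16 days to the end of July leaves 173.
August has 31 days (142 left).
September has 30 days (112 left).
October has 31 days (81 left).
November has 30 days (51 left).
December has 31 days (20 left).
20 days into January → January 20, 1997.

January 20, 1997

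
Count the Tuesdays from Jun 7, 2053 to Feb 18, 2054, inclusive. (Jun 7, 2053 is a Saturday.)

37

Jun 7, 2053 is a Saturday; the first Tuesday on or after it is Jun 10, 2053 (3 days later).
From Jun 10, 2053 to Feb 18, 2054: 20 + 31 + 31 + 30 + 31 + 30 + 31 + 31 + 18 = 253 days (rest of Jun, Jul, Aug, Sep, Oct, Nov, Dec, Jan, Feb).
253 ÷ 7 = 36 full weeks with remainder 1, so 36 more Tuesdays after the first → 37.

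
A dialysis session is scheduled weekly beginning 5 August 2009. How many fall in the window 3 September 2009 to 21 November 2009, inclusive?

Occurrences land 7·i days after 5 August 2009 for i = 0, 1, 2, …
3 September 2009 is 29 days after the start; 29 ÷ 7 = 4 remainder 1; since the remainder is 1, round up to i = 5. First occurrence in the window: #6 on 9 September 2009 (5×7 = 35 days in).
21 November 2009 is 108 days after the start; 108 ÷ 7 = 15 remainder 3. Last occurrence in the window: #16 on 18 November 2009.
Occurrences #6 through #16: 11 in total.

11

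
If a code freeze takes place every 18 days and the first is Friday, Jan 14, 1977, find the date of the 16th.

Oct 11, 1977

The 16th occurrence is 15 intervals after the first: 15 × 18 = 270 days after Jan 14, 1977.
Jan has 31 days — 17 days to the end of Jan leaves 253.
Feb has 28 days (225 left).
Mar has 31 days (194 left).
Apr has 30 days (164 left).
May has 31 days (133 left).
Jun has 30 days (103 left).
Jul has 31 days (72 left).
Aug has 31 days (41 left).
Sep has 30 days (11 left).
11 days into Oct → Oct 11, 1977.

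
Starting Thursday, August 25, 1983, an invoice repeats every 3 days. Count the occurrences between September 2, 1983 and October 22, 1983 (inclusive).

Occurrences land 3·i days after August 25, 1983 for i = 0, 1, 2, …
September 2, 1983 is 8 days after the start; 8 ÷ 3 = 2 remainder 2; since the remainder is 2, round up to i = 3. First occurrence in the window: #4 on September 3, 1983 (3×3 = 9 days in).
October 22, 1983 is 58 days after the start; 58 ÷ 3 = 19 remainder 1. Last occurrence in the window: #20 on October 21, 1983.
Occurrences #4 through #20: 17 in total.

17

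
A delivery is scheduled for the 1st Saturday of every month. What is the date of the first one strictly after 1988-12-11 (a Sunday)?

December 1988 starts on a Thursday, so its 1st Saturday is 1988-12-03 (2 days in).
That is not after 1988-12-11, so look at January 1989.
January 1989 starts on a Sunday, so its 1st Saturday is 1989-01-07 (6 days in).

1989-01-07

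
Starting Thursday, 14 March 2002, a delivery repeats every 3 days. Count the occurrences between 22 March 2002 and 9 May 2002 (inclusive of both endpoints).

16

Occurrences land 3·i days after 14 March 2002 for i = 0, 1, 2, …
22 March 2002 is 8 days after the start; 8 ÷ 3 = 2 remainder 2; since the remainder is 2, round up to i = 3. First occurrence in the window: #4 on 23 March 2002 (3×3 = 9 days in).
9 May 2002 is 56 days after the start; 56 ÷ 3 = 18 remainder 2. Last occurrence in the window: #19 on 7 May 2002.
Occurrences #4 through #19: 16 in total.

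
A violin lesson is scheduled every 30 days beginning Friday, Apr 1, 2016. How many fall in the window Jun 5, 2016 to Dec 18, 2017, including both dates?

18

Occurrences land 30·i days after Apr 1, 2016 for i = 0, 1, 2, …
Jun 5, 2016 is 65 days after the start; 65 ÷ 30 = 2 remainder 5; since the remainder is 5, round up to i = 3. First occurrence in the window: #4 on Jun 30, 2016 (3×30 = 90 days in).
Dec 18, 2017 is 626 days after the start; 626 ÷ 30 = 20 remainder 26. Last occurrence in the window: #21 on Nov 22, 2017.
Occurrences #4 through #21: 18 in total.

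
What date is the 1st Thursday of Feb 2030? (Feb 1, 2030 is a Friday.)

Feb 7, 2030

Feb 2030 begins on a Friday, so the first Thursday is Feb 7 (6 days later).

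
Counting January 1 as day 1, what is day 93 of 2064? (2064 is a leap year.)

2064-04-02

January has 31 days (93 − 31 = 62 remain).
February has 29 days (62 − 29 = 33 remain).
March has 31 days (33 − 31 = 2 remain).
2 into April → April 2.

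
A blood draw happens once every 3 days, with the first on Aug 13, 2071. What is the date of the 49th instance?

Jan 4, 2072

The 49th occurrence is 48 intervals after the first: 48 × 3 = 144 days after Aug 13, 2071.
Aug has 31 days — 18 days to the end of Aug leaves 126.
Sep has 30 days (96 left).
Oct has 31 days (65 left).
Nov has 30 days (35 left).
Dec has 31 days (4 left).
4 days into Jan → Jan 4, 2072.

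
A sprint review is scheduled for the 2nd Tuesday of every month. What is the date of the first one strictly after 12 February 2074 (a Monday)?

13 February 2074

February 2074 starts on a Thursday; its first Tuesday is the 6th, so the 2nd Tuesday is the 13th — 13 February 2074.
13 February 2074 is after 12 February 2074, so that is the next one.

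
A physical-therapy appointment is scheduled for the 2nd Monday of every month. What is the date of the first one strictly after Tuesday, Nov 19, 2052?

Nov 2052 starts on a Friday; its first Monday is the 4th, so the 2nd Monday is the 11th — Nov 11, 2052.
That is not after Nov 19, 2052, so look at Dec 2052.
Dec 2052 starts on a Sunday; its first Monday is the 2nd, so the 2nd Monday is the 9th — Dec 9, 2052.

Dec 9, 2052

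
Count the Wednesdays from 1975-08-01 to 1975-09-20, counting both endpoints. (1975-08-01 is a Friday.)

1975-08-01 is a Friday; the first Wednesday on or after it is 1975-08-06 (5 days later).
From 1975-08-06 to 1975-09-20: 25 + 20 = 45 days (rest of August, September).
45 ÷ 7 = 6 full weeks with remainder 3, so 6 more Wednesdays after the first → 7.

7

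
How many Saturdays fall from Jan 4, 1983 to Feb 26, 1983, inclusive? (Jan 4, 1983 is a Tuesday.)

8

Jan 4, 1983 is a Tuesday; the first Saturday on or after it is Jan 8, 1983 (4 days later).
From Jan 8, 1983 to Feb 26, 1983: 23 + 26 = 49 days (rest of Jan, Feb).
49 ÷ 7 = 7 full weeks with remainder 0, so 7 more Saturdays after the first → 8.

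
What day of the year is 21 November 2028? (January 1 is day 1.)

Days in months before November: 31 + 29 + 31 + 30 + 31 + 30 + 31 + 31 + 30 + 31 = 305.
Plus 21 days into November → day 326.

326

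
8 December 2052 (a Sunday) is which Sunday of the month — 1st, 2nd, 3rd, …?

Day 8 falls in week ⌈8/7⌉ of the month.
Days 1–7 hold the 1st Sunday, 8–14 the 2nd, 15–21 the 3rd, 22–28 the 4th, 29–31 the 5th.
8 is in the range for the 2nd.

2nd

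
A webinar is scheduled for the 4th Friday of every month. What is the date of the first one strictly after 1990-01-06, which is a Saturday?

January 1990 starts on a Monday; its first Friday is the 5th, so the 4th Friday is the 26th — 1990-01-26.
1990-01-26 is after 1990-01-06, so that is the next one.

1990-01-26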